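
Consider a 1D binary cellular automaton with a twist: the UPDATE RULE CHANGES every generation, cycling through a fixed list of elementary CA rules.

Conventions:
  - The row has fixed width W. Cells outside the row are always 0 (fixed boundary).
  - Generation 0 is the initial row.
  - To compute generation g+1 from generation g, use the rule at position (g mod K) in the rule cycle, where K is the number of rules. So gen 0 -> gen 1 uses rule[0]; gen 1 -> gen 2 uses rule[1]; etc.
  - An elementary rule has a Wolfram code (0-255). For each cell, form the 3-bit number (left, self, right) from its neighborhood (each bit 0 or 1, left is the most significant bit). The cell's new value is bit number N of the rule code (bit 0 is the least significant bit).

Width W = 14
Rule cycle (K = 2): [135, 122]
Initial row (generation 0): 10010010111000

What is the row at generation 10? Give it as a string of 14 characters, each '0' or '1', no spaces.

Answer: 10111000111111

Derivation:
Gen 0: 10010010111000
Gen 1 (rule 135): 10110110010011
Gen 2 (rule 122): 01111111101111
Gen 3 (rule 135): 10111111000110
Gen 4 (rule 122): 01100001101111
Gen 5 (rule 135): 10001110000110
Gen 6 (rule 122): 01011011001111
Gen 7 (rule 135): 11000000010110
Gen 8 (rule 122): 11100000101111
Gen 9 (rule 135): 01001111100110
Gen 10 (rule 122): 10111000111111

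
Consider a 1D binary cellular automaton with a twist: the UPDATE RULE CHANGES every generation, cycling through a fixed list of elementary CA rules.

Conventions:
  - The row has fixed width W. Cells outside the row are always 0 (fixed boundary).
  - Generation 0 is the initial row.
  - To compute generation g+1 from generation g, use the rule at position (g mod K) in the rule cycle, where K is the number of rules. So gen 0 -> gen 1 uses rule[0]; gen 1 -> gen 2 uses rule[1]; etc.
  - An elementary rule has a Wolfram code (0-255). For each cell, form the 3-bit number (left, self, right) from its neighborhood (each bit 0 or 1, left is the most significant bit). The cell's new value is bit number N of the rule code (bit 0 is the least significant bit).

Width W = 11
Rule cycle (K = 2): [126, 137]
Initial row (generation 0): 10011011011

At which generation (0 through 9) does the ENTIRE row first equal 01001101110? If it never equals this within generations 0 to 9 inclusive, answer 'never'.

Gen 0: 10011011011
Gen 1 (rule 126): 11111111111
Gen 2 (rule 137): 11111111110
Gen 3 (rule 126): 10000000011
Gen 4 (rule 137): 00111111010
Gen 5 (rule 126): 01100001111
Gen 6 (rule 137): 01001101110
Gen 7 (rule 126): 11111111011
Gen 8 (rule 137): 11111110010
Gen 9 (rule 126): 10000011111

Answer: 6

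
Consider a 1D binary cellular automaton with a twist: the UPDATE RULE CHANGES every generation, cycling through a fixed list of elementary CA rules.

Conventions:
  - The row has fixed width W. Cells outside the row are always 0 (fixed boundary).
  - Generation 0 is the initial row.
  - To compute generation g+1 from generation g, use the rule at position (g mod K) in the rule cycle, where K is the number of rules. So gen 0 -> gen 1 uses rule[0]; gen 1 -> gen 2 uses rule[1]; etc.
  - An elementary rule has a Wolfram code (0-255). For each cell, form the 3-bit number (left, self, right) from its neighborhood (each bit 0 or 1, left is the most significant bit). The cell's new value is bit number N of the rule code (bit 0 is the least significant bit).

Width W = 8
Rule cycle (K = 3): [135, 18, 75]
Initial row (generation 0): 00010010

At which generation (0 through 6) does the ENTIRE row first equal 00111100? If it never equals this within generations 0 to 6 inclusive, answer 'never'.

Gen 0: 00010010
Gen 1 (rule 135): 11110110
Gen 2 (rule 18): 00000001
Gen 3 (rule 75): 11111110
Gen 4 (rule 135): 01111100
Gen 5 (rule 18): 10000010
Gen 6 (rule 75): 00111100

Answer: 6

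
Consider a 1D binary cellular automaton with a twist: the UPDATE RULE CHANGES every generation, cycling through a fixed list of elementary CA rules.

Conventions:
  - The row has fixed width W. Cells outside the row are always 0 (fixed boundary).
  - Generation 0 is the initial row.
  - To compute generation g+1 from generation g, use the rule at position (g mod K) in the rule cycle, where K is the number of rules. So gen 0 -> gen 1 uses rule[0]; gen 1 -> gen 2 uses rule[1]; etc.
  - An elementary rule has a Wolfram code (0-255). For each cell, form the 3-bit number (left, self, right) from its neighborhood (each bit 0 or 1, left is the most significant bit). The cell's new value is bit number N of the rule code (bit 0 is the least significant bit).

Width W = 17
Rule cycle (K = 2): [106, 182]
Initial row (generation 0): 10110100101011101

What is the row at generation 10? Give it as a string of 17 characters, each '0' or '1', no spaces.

Answer: 00110010011111110

Derivation:
Gen 0: 10110100101011101
Gen 1 (rule 106): 01111001010110110
Gen 2 (rule 182): 10110111111001001
Gen 3 (rule 106): 01111100001010010
Gen 4 (rule 182): 10111010011111111
Gen 5 (rule 106): 01101100110000001
Gen 6 (rule 182): 10010011001000011
Gen 7 (rule 106): 00100111010000111
Gen 8 (rule 182): 01111010111001010
Gen 9 (rule 106): 11001101101010100
Gen 10 (rule 182): 00110010011111110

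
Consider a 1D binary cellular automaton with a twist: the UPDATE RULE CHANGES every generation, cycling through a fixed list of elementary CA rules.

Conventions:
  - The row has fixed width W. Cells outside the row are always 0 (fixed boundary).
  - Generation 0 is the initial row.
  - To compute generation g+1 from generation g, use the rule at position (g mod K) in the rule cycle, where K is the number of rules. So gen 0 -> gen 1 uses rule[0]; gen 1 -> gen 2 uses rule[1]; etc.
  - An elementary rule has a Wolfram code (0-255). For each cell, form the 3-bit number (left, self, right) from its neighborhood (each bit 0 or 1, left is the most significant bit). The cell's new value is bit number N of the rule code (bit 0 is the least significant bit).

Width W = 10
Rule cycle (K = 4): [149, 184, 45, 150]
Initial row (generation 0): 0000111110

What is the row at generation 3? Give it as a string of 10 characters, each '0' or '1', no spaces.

Gen 0: 0000111110
Gen 1 (rule 149): 1110011101
Gen 2 (rule 184): 1101011010
Gen 3 (rule 45): 1011110110

Answer: 1011110110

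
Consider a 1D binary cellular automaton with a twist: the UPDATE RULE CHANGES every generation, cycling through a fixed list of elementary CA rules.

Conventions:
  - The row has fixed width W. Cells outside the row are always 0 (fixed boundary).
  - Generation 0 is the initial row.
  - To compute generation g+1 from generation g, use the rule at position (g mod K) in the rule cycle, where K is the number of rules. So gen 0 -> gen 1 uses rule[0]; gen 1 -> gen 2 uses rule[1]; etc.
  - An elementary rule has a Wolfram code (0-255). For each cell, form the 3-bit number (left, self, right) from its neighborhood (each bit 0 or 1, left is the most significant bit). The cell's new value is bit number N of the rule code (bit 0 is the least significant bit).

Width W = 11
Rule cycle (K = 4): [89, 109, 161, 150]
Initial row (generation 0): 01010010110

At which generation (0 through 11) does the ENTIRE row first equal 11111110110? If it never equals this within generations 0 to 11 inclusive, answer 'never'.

Gen 0: 01010010110
Gen 1 (rule 89): 00001000111
Gen 2 (rule 109): 11101010101
Gen 3 (rule 161): 01010101010
Gen 4 (rule 150): 11010101011
Gen 5 (rule 89): 11000000011
Gen 6 (rule 109): 11011111011
Gen 7 (rule 161): 00101110100
Gen 8 (rule 150): 01100100110
Gen 9 (rule 89): 01110010111
Gen 10 (rule 109): 01010011101
Gen 11 (rule 161): 00100001010

Answer: never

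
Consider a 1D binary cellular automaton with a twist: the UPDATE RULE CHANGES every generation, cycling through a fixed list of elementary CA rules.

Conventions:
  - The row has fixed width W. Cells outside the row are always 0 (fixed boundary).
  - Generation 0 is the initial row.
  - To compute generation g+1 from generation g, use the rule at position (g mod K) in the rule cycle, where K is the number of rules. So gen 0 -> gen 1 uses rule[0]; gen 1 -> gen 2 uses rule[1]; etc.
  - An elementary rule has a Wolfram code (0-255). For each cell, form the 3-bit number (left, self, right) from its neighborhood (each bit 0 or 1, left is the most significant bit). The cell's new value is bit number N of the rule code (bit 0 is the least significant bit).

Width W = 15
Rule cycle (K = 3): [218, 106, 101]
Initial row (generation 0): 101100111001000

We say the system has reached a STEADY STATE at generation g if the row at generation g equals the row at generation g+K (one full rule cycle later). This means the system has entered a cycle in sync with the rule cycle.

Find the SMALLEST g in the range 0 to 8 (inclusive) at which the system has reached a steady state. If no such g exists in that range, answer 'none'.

Gen 0: 101100111001000
Gen 1 (rule 218): 001111111110100
Gen 2 (rule 106): 011000000011000
Gen 3 (rule 101): 001011111001011
Gen 4 (rule 218): 010011111110011
Gen 5 (rule 106): 100110000010111
Gen 6 (rule 101): 100010111011001
Gen 7 (rule 218): 010100111011110
Gen 8 (rule 106): 101001101110010
Gen 9 (rule 101): 111000110010010
Gen 10 (rule 218): 111101111101101
Gen 11 (rule 106): 100111000111110

Answer: none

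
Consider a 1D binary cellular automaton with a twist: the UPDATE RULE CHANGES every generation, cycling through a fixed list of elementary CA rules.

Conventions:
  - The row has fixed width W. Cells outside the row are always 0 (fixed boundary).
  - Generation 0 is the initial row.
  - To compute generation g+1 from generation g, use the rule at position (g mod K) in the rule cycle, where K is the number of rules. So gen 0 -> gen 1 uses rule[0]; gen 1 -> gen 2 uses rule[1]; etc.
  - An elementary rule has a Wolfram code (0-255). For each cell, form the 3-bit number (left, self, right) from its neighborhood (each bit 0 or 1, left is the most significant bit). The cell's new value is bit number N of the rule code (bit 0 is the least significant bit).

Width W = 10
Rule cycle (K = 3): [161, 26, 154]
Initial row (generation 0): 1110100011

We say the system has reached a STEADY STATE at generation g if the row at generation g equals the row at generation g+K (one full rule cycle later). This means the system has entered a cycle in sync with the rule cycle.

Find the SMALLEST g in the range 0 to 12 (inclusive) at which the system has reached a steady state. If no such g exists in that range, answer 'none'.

Gen 0: 1110100011
Gen 1 (rule 161): 0101001000
Gen 2 (rule 26): 1000110100
Gen 3 (rule 154): 0101100010
Gen 4 (rule 161): 0010001000
Gen 5 (rule 26): 0101010100
Gen 6 (rule 154): 1000000010
Gen 7 (rule 161): 0011111000
Gen 8 (rule 26): 0110000100
Gen 9 (rule 154): 1101001010
Gen 10 (rule 161): 0010000100
Gen 11 (rule 26): 0101001010
Gen 12 (rule 154): 1000110001
Gen 13 (rule 161): 0010000100
Gen 14 (rule 26): 0101001010
Gen 15 (rule 154): 1000110001

Answer: 10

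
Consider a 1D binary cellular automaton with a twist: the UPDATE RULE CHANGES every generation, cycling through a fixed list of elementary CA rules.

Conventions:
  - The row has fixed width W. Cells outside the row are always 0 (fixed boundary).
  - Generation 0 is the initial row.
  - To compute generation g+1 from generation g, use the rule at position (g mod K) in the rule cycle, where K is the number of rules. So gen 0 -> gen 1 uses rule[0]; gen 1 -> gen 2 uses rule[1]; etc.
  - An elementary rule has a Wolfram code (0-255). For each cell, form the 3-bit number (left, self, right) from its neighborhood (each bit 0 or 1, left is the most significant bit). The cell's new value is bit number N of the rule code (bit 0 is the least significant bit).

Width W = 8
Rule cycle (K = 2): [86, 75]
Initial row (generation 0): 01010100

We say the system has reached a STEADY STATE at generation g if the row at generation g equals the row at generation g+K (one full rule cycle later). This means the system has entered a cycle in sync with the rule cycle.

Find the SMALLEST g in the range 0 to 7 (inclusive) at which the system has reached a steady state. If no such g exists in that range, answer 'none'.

Gen 0: 01010100
Gen 1 (rule 86): 11010110
Gen 2 (rule 75): 11000110
Gen 3 (rule 86): 01101011
Gen 4 (rule 75): 11100011
Gen 5 (rule 86): 00110101
Gen 6 (rule 75): 11110000
Gen 7 (rule 86): 00011000
Gen 8 (rule 75): 11111011
Gen 9 (rule 86): 00001001

Answer: none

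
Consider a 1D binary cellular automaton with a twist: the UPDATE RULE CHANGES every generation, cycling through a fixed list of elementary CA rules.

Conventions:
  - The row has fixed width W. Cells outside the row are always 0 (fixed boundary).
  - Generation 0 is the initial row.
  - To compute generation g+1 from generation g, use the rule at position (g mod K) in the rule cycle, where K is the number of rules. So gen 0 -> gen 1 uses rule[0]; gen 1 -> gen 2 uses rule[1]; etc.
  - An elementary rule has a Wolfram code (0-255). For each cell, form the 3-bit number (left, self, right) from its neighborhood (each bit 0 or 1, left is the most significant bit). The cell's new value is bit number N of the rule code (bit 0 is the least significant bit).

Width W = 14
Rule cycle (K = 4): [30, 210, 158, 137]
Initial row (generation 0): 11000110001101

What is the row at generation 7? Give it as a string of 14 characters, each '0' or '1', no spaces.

Answer: 11011000111111

Derivation:
Gen 0: 11000110001101
Gen 1 (rule 30): 10101101011001
Gen 2 (rule 210): 00000100001110
Gen 3 (rule 158): 00001110011101
Gen 4 (rule 137): 11101100011000
Gen 5 (rule 30): 10001010110100
Gen 6 (rule 210): 01010000010010
Gen 7 (rule 158): 11011000111111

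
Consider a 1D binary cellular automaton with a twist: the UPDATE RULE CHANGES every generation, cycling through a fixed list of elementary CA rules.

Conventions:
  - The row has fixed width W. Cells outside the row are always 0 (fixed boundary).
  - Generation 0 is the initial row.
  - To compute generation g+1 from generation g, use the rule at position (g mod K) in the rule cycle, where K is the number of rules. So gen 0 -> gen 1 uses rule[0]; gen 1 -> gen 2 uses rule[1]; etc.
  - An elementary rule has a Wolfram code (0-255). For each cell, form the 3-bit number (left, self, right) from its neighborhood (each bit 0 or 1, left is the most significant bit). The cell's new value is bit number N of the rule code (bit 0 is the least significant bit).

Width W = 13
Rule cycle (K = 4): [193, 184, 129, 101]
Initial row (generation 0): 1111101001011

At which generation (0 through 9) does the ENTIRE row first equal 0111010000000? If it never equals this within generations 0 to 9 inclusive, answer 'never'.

Gen 0: 1111101001011
Gen 1 (rule 193): 0111100000001
Gen 2 (rule 184): 0111010000000
Gen 3 (rule 129): 0010000111111
Gen 4 (rule 101): 1010110000001
Gen 5 (rule 193): 0000010111100
Gen 6 (rule 184): 0000001111010
Gen 7 (rule 129): 1111100110000
Gen 8 (rule 101): 0000100010111
Gen 9 (rule 193): 1110001000011

Answer: 2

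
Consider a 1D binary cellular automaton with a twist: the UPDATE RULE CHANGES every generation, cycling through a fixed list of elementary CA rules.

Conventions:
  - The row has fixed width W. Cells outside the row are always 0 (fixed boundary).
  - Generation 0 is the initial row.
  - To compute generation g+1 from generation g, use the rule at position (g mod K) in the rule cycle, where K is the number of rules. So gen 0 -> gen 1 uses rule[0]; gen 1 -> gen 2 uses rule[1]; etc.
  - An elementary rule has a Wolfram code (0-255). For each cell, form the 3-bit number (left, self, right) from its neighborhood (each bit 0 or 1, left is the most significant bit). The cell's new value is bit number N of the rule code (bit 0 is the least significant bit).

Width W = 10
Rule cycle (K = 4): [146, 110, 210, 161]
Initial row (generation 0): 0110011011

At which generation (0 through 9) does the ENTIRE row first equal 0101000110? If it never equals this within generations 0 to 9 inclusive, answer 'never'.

Answer: never

Derivation:
Gen 0: 0110011011
Gen 1 (rule 146): 1001100000
Gen 2 (rule 110): 1011100000
Gen 3 (rule 210): 0001110000
Gen 4 (rule 161): 1100100111
Gen 5 (rule 146): 0011011010
Gen 6 (rule 110): 0111111110
Gen 7 (rule 210): 1011111111
Gen 8 (rule 161): 0101111110
Gen 9 (rule 146): 1000111101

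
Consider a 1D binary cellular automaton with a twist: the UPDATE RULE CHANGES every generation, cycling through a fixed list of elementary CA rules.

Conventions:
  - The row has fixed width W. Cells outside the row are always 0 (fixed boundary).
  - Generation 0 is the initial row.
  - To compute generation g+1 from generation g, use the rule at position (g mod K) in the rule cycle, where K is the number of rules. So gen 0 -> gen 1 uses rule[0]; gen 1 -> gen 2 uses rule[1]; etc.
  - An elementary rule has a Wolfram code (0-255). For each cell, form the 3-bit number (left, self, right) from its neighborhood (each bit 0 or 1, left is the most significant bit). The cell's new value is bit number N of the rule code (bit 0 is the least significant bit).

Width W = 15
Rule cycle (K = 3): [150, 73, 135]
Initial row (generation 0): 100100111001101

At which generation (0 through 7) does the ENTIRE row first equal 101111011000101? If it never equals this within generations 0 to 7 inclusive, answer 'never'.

Gen 0: 100100111001101
Gen 1 (rule 150): 111111010110001
Gen 2 (rule 73): 100001000110100
Gen 3 (rule 135): 101111011000101
Gen 4 (rule 150): 100110000101101
Gen 5 (rule 73): 000110110001100
Gen 6 (rule 135): 111000000110001
Gen 7 (rule 150): 010100001001011

Answer: 3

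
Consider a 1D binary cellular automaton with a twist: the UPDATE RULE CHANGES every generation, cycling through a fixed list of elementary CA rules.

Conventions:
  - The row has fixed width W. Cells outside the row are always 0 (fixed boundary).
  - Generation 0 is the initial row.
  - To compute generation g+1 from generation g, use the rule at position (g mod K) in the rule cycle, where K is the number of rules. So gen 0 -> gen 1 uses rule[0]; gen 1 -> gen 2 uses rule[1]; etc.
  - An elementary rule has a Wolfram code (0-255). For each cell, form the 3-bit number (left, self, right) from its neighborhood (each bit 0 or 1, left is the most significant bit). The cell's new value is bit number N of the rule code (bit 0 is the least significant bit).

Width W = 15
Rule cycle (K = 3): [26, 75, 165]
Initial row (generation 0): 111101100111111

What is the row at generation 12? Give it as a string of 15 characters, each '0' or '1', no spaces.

Answer: 100010101011011

Derivation:
Gen 0: 111101100111111
Gen 1 (rule 26): 100001011100000
Gen 2 (rule 75): 001110010101111
Gen 3 (rule 165): 100100011110110
Gen 4 (rule 26): 011010110000101
Gen 5 (rule 75): 111000110111000
Gen 6 (rule 165): 010010001010011
Gen 7 (rule 26): 101101010001110
Gen 8 (rule 75): 001100000111010
Gen 9 (rule 165): 100001110010110
Gen 10 (rule 26): 010011001100101
Gen 11 (rule 75): 100111011101000
Gen 12 (rule 165): 100010101011011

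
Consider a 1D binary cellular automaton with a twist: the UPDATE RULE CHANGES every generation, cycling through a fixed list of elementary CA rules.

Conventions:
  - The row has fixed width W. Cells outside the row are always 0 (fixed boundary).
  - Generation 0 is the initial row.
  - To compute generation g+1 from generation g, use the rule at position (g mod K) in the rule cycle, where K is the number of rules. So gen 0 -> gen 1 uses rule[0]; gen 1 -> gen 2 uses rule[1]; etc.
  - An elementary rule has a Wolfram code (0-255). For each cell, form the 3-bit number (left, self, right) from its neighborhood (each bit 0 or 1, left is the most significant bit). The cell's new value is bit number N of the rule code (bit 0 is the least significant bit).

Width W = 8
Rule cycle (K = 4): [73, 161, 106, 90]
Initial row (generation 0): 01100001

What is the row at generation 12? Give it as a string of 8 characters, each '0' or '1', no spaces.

Gen 0: 01100001
Gen 1 (rule 73): 01101100
Gen 2 (rule 161): 00010001
Gen 3 (rule 106): 00100010
Gen 4 (rule 90): 01010101
Gen 5 (rule 73): 00000000
Gen 6 (rule 161): 11111111
Gen 7 (rule 106): 10000001
Gen 8 (rule 90): 01000010
Gen 9 (rule 73): 00011000
Gen 10 (rule 161): 11000011
Gen 11 (rule 106): 11000111
Gen 12 (rule 90): 11101101

Answer: 11101101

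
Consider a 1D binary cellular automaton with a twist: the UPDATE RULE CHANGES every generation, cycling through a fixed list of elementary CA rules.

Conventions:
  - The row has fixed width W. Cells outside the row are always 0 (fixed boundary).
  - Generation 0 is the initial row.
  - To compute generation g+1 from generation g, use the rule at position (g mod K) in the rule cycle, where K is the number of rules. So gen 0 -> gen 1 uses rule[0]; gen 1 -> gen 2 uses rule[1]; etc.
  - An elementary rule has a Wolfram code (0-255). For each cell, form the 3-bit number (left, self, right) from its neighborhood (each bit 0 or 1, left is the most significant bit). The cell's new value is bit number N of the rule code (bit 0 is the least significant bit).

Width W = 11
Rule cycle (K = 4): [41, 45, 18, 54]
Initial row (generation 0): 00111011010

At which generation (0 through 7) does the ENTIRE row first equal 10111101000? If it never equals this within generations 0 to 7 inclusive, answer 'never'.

Gen 0: 00111011010
Gen 1 (rule 41): 10100110100
Gen 2 (rule 45): 11100101101
Gen 3 (rule 18): 00011000000
Gen 4 (rule 54): 00100100000
Gen 5 (rule 41): 10000001111
Gen 6 (rule 45): 10111101000
Gen 7 (rule 18): 00000000100

Answer: 6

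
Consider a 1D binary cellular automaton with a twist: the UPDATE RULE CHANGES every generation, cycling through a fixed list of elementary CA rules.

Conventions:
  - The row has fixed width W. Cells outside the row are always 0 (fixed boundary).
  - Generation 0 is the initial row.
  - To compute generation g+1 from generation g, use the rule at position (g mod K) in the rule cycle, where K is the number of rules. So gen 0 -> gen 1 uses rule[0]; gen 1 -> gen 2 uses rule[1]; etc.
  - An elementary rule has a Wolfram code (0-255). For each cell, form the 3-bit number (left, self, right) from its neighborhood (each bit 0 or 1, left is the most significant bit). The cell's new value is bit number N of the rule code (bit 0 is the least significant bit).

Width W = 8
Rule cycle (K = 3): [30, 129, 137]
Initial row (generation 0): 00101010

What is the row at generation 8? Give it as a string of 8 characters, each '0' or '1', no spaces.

Gen 0: 00101010
Gen 1 (rule 30): 01101011
Gen 2 (rule 129): 00000000
Gen 3 (rule 137): 11111111
Gen 4 (rule 30): 10000000
Gen 5 (rule 129): 00111111
Gen 6 (rule 137): 10111110
Gen 7 (rule 30): 10100001
Gen 8 (rule 129): 00001100

Answer: 00001100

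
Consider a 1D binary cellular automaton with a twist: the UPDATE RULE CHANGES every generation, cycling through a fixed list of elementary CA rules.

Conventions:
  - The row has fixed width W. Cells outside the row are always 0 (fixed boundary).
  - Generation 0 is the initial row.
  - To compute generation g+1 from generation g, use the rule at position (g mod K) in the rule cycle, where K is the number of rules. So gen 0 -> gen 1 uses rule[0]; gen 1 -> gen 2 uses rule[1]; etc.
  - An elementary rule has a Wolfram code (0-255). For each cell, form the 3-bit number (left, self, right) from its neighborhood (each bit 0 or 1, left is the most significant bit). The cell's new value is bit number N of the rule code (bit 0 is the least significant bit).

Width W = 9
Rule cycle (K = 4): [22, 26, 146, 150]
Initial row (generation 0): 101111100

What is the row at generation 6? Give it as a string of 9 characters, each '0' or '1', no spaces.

Answer: 010000101

Derivation:
Gen 0: 101111100
Gen 1 (rule 22): 100000010
Gen 2 (rule 26): 010000101
Gen 3 (rule 146): 101001000
Gen 4 (rule 150): 101111100
Gen 5 (rule 22): 100000010
Gen 6 (rule 26): 010000101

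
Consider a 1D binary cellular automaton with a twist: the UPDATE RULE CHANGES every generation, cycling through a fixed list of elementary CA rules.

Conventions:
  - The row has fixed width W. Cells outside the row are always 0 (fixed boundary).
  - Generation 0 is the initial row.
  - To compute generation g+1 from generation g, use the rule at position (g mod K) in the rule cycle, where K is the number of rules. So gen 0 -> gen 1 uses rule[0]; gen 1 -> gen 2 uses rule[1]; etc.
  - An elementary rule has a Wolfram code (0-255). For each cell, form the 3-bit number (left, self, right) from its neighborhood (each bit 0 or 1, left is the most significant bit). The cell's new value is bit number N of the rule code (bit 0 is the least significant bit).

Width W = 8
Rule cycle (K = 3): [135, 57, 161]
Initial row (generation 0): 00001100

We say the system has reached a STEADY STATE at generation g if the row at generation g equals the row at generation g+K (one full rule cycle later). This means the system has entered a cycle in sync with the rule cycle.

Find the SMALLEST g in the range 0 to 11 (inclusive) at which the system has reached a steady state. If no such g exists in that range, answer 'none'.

Answer: 11

Derivation:
Gen 0: 00001100
Gen 1 (rule 135): 11110001
Gen 2 (rule 57): 10001100
Gen 3 (rule 161): 00100001
Gen 4 (rule 135): 11101111
Gen 5 (rule 57): 10011000
Gen 6 (rule 161): 00000011
Gen 7 (rule 135): 11111100
Gen 8 (rule 57): 10000011
Gen 9 (rule 161): 00111000
Gen 10 (rule 135): 11010011
Gen 11 (rule 57): 10101010
Gen 12 (rule 161): 01010100
Gen 13 (rule 135): 11010101
Gen 14 (rule 57): 10101010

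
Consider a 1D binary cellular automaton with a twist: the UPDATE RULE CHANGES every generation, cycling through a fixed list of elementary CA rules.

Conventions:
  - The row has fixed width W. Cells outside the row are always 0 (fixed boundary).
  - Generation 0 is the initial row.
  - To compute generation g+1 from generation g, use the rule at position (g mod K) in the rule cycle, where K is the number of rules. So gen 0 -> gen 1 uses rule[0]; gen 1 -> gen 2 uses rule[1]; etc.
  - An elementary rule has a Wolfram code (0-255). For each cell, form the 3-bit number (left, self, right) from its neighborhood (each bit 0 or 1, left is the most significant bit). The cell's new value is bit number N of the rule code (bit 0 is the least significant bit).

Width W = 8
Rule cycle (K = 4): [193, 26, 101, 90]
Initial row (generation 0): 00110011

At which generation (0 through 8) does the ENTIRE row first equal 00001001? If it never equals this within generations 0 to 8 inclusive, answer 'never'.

Gen 0: 00110011
Gen 1 (rule 193): 10010001
Gen 2 (rule 26): 01101010
Gen 3 (rule 101): 00111110
Gen 4 (rule 90): 01100011
Gen 5 (rule 193): 00101001
Gen 6 (rule 26): 01000110
Gen 7 (rule 101): 01010010
Gen 8 (rule 90): 10001101

Answer: never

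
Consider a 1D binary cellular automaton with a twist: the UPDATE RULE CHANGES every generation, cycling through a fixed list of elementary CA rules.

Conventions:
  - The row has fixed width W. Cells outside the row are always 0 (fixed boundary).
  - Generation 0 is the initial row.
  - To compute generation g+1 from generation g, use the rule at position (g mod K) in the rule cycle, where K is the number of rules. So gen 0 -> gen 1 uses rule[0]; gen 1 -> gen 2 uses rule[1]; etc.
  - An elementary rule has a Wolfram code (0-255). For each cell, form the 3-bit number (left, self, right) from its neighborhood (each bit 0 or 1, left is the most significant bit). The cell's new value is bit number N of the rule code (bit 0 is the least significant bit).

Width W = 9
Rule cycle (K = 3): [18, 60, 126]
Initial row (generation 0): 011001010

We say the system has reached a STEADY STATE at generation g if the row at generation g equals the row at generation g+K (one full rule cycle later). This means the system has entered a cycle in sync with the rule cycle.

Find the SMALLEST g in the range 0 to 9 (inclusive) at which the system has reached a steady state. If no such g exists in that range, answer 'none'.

Gen 0: 011001010
Gen 1 (rule 18): 100110001
Gen 2 (rule 60): 110101001
Gen 3 (rule 126): 111111111
Gen 4 (rule 18): 000000000
Gen 5 (rule 60): 000000000
Gen 6 (rule 126): 000000000
Gen 7 (rule 18): 000000000
Gen 8 (rule 60): 000000000
Gen 9 (rule 126): 000000000
Gen 10 (rule 18): 000000000
Gen 11 (rule 60): 000000000
Gen 12 (rule 126): 000000000

Answer: 4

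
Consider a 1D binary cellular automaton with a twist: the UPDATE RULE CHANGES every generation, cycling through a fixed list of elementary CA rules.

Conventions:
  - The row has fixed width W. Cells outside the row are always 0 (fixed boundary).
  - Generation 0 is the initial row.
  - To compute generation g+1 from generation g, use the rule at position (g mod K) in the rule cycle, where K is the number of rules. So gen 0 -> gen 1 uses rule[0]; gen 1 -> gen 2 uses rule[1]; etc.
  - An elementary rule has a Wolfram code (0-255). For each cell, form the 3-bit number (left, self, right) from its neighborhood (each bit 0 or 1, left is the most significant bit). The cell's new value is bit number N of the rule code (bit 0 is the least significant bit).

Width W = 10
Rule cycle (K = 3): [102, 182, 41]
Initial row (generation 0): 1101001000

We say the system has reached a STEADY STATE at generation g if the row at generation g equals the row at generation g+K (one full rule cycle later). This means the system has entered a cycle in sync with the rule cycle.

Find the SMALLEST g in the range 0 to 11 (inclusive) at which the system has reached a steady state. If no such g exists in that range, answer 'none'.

Answer: 3

Derivation:
Gen 0: 1101001000
Gen 1 (rule 102): 0111011000
Gen 2 (rule 182): 1010100100
Gen 3 (rule 41): 0101000001
Gen 4 (rule 102): 1111000011
Gen 5 (rule 182): 0110100100
Gen 6 (rule 41): 0101000001
Gen 7 (rule 102): 1111000011
Gen 8 (rule 182): 0110100100
Gen 9 (rule 41): 0101000001
Gen 10 (rule 102): 1111000011
Gen 11 (rule 182): 0110100100
Gen 12 (rule 41): 0101000001
Gen 13 (rule 102): 1111000011
Gen 14 (rule 182): 0110100100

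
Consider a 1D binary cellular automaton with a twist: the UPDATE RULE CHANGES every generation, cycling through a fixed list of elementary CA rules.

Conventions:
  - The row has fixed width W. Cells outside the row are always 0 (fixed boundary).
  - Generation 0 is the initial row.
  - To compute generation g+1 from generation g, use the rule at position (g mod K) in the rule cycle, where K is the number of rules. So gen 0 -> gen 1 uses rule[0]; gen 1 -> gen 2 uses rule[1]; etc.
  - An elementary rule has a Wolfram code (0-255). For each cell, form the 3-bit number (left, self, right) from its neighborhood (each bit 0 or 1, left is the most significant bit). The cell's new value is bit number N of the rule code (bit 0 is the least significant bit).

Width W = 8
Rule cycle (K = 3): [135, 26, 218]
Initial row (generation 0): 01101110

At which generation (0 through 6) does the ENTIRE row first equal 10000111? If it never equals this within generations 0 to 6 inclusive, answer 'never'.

Gen 0: 01101110
Gen 1 (rule 135): 10000100
Gen 2 (rule 26): 01001010
Gen 3 (rule 218): 10110001
Gen 4 (rule 135): 10000111
Gen 5 (rule 26): 01001100
Gen 6 (rule 218): 10111110

Answer: 4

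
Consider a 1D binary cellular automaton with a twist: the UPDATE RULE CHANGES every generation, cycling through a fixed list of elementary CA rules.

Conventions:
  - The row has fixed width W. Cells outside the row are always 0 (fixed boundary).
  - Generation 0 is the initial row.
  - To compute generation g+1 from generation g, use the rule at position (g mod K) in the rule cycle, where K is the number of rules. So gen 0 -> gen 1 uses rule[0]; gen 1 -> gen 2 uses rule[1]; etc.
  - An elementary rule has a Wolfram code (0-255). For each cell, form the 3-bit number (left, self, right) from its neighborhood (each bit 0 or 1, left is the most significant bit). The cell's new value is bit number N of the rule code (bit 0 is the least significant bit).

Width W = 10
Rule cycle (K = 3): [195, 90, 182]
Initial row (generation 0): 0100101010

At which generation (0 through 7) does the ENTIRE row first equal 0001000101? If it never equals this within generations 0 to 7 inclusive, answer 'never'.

Answer: never

Derivation:
Gen 0: 0100101010
Gen 1 (rule 195): 1001000000
Gen 2 (rule 90): 0110100000
Gen 3 (rule 182): 1001110000
Gen 4 (rule 195): 0010110111
Gen 5 (rule 90): 0100110101
Gen 6 (rule 182): 1111001111
Gen 7 (rule 195): 0111010111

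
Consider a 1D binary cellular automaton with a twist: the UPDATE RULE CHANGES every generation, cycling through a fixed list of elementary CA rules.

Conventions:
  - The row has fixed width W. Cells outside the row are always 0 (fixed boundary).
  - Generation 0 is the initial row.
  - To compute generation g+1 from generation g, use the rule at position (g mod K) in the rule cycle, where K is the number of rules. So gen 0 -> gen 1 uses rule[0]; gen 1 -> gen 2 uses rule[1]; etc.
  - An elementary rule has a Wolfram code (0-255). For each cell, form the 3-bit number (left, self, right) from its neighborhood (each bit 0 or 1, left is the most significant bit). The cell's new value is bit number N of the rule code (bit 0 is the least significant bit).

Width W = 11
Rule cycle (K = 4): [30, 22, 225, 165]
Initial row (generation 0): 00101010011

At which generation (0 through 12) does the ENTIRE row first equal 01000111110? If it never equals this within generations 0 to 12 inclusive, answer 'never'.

Answer: 8

Derivation:
Gen 0: 00101010011
Gen 1 (rule 30): 01101011110
Gen 2 (rule 22): 10001000001
Gen 3 (rule 225): 00100011100
Gen 4 (rule 165): 10101001001
Gen 5 (rule 30): 10101111111
Gen 6 (rule 22): 10100000000
Gen 7 (rule 225): 01001111111
Gen 8 (rule 165): 01000111110
Gen 9 (rule 30): 11101100001
Gen 10 (rule 22): 00000010011
Gen 11 (rule 225): 11111000001
Gen 12 (rule 165): 01110011101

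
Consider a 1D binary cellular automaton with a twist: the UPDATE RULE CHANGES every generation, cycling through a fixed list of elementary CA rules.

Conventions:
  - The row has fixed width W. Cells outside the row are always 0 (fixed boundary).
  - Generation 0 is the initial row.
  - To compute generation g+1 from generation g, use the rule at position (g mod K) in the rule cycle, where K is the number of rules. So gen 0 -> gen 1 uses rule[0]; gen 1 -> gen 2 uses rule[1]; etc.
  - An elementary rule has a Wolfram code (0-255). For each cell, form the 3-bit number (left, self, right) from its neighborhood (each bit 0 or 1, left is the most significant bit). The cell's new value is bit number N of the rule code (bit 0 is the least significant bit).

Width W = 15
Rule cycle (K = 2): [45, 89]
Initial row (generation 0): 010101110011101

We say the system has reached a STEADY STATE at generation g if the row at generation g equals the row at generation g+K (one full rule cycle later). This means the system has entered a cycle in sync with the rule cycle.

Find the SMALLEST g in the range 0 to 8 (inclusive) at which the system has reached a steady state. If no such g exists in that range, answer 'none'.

Answer: none

Derivation:
Gen 0: 010101110011101
Gen 1 (rule 45): 011111000010011
Gen 2 (rule 89): 010001111001011
Gen 3 (rule 45): 010101000001110
Gen 4 (rule 89): 000000111101011
Gen 5 (rule 45): 111110100011110
Gen 6 (rule 89): 100010011010011
Gen 7 (rule 45): 101010010110010
Gen 8 (rule 89): 000001000111001
Gen 9 (rule 45): 111101010100001
Gen 10 (rule 89): 100100000011100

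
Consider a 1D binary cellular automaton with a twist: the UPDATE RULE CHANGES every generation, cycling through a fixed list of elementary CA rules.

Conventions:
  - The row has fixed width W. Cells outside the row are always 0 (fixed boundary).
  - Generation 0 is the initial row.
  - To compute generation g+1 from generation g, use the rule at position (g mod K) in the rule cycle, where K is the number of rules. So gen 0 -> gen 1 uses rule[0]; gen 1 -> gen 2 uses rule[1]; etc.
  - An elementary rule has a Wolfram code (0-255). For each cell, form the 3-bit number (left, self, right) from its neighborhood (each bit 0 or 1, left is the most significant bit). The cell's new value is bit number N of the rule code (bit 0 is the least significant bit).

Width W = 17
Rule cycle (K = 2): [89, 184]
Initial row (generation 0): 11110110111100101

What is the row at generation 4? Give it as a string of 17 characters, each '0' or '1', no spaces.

Answer: 00011010000000110

Derivation:
Gen 0: 11110110111100101
Gen 1 (rule 89): 10010110100110000
Gen 2 (rule 184): 01001101010101000
Gen 3 (rule 89): 00101100000000111
Gen 4 (rule 184): 00011010000000110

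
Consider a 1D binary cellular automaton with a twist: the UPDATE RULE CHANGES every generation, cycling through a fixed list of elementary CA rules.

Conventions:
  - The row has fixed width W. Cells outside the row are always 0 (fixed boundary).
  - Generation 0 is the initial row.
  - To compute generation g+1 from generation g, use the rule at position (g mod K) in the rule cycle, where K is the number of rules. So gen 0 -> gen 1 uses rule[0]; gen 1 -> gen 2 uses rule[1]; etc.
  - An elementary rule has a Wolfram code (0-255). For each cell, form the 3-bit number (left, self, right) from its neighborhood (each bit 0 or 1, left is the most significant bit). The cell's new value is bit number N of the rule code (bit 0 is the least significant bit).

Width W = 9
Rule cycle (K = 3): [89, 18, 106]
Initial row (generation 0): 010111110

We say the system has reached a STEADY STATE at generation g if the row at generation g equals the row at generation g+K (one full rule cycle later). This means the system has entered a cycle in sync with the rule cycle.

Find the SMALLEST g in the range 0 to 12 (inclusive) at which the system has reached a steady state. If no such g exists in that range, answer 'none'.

Answer: 11

Derivation:
Gen 0: 010111110
Gen 1 (rule 89): 000100011
Gen 2 (rule 18): 001010100
Gen 3 (rule 106): 010101000
Gen 4 (rule 89): 000000111
Gen 5 (rule 18): 000001000
Gen 6 (rule 106): 000010000
Gen 7 (rule 89): 111001111
Gen 8 (rule 18): 000110000
Gen 9 (rule 106): 001110000
Gen 10 (rule 89): 101011111
Gen 11 (rule 18): 000000000
Gen 12 (rule 106): 000000000
Gen 13 (rule 89): 111111111
Gen 14 (rule 18): 000000000
Gen 15 (rule 106): 000000000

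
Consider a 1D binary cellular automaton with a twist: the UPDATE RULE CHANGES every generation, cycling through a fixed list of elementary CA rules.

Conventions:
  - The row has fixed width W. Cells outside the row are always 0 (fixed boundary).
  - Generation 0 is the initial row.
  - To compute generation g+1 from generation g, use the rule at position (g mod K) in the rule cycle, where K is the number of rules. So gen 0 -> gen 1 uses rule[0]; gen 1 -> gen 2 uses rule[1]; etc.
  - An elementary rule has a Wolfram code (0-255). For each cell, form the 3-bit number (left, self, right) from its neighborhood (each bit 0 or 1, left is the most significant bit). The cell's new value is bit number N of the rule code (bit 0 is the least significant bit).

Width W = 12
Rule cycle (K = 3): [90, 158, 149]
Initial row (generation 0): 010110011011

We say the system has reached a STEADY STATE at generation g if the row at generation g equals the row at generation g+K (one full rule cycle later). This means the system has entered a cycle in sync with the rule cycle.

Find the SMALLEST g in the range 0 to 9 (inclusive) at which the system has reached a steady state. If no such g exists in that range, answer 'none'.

Gen 0: 010110011011
Gen 1 (rule 90): 100111111011
Gen 2 (rule 158): 111111110010
Gen 3 (rule 149): 011111101011
Gen 4 (rule 90): 110000100011
Gen 5 (rule 158): 101001110110
Gen 6 (rule 149): 101100100001
Gen 7 (rule 90): 001111010010
Gen 8 (rule 158): 011110011111
Gen 9 (rule 149): 001101001110
Gen 10 (rule 90): 011100111011
Gen 11 (rule 158): 111011110010
Gen 12 (rule 149): 010001101011

Answer: none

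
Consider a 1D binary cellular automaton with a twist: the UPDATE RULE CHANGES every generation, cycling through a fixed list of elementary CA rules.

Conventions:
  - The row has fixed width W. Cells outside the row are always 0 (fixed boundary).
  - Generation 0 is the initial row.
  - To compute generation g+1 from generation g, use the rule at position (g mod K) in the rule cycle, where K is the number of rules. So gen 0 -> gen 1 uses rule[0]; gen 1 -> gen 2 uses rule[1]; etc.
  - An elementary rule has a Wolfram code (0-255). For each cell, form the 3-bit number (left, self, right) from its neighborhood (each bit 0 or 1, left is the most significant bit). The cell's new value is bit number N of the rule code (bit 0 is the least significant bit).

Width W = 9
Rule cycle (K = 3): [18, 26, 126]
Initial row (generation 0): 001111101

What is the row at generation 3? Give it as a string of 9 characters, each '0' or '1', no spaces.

Gen 0: 001111101
Gen 1 (rule 18): 010000000
Gen 2 (rule 26): 101000000
Gen 3 (rule 126): 111100000

Answer: 111100000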